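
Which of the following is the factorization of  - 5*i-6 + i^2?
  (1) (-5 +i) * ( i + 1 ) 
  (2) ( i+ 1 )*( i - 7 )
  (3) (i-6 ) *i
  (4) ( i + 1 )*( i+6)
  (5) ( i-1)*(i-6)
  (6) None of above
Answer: 6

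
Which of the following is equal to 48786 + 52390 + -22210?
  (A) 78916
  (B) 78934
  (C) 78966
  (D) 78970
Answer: C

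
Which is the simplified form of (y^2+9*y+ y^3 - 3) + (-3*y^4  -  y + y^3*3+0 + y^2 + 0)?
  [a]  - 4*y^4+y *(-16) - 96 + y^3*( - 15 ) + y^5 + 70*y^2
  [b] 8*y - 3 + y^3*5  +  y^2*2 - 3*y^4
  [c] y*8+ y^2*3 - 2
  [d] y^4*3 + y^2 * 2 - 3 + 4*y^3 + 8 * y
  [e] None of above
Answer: e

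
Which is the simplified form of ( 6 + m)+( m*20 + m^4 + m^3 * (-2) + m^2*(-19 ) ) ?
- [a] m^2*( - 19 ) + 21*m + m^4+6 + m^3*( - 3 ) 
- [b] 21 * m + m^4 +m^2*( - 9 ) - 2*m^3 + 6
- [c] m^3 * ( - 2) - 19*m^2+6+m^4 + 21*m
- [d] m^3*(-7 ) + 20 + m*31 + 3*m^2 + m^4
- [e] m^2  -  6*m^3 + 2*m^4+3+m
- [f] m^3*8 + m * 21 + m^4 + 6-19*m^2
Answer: c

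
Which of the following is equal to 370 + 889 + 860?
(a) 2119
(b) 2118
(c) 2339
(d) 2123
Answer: a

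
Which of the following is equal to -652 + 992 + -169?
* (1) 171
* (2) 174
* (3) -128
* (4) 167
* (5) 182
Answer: 1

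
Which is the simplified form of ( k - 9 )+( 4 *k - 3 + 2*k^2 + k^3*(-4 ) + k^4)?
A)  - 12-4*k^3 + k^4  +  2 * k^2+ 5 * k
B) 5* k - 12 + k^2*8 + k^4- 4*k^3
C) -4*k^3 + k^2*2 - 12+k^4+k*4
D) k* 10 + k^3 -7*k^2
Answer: A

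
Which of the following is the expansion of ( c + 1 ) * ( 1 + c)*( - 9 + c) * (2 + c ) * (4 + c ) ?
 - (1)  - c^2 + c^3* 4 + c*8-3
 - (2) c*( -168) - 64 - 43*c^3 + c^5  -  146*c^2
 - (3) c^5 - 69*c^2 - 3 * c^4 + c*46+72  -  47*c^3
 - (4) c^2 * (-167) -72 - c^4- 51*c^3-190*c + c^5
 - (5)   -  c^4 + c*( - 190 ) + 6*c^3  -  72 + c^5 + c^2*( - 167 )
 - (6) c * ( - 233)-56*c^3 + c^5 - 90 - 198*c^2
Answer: 4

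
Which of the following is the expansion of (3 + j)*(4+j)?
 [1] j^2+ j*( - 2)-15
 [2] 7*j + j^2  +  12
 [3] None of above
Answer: 2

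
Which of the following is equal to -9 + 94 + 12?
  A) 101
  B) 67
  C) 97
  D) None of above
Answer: C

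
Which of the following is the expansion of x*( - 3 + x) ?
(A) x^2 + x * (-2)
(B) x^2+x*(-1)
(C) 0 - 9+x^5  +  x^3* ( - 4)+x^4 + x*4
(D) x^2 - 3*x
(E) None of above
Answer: D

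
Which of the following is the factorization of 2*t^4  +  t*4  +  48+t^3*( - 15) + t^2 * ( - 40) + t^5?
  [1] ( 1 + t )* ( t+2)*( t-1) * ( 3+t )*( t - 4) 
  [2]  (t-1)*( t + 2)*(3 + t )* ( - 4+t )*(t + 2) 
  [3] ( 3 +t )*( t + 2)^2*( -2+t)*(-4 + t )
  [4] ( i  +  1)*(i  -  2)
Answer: 2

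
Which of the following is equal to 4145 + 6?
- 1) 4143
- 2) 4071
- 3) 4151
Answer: 3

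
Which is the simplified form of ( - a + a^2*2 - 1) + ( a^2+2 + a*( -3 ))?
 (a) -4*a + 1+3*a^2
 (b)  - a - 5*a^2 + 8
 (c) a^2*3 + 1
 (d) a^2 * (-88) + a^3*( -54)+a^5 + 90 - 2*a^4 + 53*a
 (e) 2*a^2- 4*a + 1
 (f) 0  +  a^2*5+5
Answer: a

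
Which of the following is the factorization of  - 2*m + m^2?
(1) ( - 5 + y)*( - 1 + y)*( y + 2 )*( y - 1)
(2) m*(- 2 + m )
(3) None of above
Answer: 2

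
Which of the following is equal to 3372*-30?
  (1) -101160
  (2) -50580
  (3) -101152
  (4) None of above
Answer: 1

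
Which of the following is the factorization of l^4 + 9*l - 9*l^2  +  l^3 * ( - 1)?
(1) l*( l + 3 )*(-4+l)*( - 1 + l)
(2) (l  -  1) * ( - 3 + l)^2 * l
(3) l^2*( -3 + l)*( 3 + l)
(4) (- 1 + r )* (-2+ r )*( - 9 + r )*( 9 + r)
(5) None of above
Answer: 5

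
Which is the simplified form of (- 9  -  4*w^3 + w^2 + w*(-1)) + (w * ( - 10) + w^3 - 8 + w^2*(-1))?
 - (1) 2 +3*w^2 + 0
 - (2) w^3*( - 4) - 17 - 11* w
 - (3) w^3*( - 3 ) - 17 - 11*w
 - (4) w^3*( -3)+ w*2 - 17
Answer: 3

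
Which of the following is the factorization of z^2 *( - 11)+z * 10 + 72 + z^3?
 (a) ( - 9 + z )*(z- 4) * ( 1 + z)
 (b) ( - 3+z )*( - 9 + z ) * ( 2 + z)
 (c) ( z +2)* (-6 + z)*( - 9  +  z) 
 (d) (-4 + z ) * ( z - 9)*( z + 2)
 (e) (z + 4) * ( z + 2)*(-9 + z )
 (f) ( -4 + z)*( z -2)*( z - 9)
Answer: d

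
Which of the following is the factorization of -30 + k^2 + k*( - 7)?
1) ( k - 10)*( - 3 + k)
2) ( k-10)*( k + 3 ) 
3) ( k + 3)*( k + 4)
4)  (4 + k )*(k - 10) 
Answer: 2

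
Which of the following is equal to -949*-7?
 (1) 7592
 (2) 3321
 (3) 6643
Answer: 3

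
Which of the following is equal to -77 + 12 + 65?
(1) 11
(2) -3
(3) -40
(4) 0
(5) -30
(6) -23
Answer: 4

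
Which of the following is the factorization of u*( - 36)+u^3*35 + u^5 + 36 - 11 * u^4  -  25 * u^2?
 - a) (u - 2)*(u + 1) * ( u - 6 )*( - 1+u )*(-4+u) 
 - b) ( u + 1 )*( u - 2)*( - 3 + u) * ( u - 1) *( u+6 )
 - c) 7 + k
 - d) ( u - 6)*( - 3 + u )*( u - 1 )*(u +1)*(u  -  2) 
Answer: d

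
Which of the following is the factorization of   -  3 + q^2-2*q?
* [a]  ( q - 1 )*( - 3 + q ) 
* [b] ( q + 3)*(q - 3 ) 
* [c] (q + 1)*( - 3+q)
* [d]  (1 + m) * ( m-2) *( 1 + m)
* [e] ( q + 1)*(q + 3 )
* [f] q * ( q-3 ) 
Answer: c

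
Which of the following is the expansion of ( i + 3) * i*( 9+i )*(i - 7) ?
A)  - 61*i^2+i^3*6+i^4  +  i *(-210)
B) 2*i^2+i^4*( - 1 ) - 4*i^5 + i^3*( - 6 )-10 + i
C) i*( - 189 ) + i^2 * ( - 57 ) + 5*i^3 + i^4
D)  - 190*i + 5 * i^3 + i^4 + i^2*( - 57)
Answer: C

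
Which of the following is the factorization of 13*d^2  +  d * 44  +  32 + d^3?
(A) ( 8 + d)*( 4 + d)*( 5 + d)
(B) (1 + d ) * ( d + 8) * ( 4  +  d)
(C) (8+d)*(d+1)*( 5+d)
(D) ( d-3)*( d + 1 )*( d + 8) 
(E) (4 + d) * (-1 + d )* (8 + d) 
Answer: B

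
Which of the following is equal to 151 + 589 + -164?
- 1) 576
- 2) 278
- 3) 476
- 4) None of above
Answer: 1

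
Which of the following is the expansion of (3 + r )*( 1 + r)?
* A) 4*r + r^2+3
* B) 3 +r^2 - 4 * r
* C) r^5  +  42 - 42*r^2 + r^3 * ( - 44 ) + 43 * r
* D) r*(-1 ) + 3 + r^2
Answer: A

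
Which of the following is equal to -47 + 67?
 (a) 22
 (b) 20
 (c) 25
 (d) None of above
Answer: b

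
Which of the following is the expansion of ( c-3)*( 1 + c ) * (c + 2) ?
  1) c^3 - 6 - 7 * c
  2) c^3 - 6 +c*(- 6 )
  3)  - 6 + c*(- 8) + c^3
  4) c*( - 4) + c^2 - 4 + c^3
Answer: 1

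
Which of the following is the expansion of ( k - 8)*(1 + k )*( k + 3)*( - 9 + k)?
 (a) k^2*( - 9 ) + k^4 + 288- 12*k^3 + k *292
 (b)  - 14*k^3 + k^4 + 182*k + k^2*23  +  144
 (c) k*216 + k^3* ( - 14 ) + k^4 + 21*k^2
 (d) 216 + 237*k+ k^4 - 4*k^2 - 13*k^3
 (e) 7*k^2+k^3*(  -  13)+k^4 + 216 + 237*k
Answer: e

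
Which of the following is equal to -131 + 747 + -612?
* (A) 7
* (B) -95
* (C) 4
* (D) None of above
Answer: C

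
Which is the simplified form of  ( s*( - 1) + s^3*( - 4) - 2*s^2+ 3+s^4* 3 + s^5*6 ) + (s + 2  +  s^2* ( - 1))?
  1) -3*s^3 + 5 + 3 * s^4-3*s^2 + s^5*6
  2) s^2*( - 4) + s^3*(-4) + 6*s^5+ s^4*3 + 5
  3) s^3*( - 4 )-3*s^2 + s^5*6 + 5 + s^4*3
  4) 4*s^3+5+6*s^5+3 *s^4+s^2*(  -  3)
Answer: 3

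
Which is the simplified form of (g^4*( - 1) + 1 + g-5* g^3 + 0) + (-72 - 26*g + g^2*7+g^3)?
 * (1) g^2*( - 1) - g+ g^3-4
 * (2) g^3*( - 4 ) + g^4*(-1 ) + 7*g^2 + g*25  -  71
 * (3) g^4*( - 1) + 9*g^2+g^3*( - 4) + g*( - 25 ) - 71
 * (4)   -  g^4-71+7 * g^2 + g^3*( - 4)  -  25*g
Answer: 4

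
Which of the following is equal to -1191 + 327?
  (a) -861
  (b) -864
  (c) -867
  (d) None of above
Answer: b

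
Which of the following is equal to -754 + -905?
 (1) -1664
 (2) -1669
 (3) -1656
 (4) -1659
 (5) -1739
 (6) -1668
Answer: 4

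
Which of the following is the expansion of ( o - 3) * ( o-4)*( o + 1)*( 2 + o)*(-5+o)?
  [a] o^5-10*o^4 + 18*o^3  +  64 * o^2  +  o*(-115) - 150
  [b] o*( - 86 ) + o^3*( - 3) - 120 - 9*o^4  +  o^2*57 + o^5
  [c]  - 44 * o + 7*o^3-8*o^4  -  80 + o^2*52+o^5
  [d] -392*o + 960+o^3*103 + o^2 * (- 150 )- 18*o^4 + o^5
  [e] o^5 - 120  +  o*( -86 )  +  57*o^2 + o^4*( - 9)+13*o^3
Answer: e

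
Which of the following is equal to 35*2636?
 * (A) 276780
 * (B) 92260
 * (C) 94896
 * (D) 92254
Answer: B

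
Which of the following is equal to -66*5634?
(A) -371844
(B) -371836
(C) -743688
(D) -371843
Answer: A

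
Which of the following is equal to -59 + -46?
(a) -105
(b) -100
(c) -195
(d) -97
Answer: a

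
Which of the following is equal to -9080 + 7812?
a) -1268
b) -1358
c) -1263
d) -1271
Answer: a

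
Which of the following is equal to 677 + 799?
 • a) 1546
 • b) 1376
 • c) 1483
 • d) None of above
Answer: d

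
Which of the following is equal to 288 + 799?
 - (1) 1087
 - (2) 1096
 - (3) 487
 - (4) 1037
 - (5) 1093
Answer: 1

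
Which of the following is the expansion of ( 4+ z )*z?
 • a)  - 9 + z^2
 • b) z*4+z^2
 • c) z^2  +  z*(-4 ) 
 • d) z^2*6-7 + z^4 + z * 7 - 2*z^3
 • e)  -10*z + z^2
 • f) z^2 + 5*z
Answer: b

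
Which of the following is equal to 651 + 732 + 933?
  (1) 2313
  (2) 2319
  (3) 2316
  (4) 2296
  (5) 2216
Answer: 3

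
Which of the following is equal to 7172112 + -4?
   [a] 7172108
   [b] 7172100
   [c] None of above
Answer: a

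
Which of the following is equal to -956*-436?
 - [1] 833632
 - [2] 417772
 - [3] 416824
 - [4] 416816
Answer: 4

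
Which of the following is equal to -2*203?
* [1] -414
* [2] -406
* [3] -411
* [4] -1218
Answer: 2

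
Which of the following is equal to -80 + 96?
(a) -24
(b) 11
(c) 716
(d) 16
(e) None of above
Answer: d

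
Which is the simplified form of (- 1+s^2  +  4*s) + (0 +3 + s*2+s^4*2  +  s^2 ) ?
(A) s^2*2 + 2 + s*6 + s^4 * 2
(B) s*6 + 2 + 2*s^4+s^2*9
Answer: A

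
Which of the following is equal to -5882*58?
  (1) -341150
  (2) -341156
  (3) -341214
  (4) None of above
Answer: 2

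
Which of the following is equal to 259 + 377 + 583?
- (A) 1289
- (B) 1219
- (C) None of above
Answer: B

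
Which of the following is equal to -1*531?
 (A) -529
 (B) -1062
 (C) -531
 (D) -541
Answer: C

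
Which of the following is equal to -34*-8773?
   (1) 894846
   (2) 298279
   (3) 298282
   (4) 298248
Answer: 3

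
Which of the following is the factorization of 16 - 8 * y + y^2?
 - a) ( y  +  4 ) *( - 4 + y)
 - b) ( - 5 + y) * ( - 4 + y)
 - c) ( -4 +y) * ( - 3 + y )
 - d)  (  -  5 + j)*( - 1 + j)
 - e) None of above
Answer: e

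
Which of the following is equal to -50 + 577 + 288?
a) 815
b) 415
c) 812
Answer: a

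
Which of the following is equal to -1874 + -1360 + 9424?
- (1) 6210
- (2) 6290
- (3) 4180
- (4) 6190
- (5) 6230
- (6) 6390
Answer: 4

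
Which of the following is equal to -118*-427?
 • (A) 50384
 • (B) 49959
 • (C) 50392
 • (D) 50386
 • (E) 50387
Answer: D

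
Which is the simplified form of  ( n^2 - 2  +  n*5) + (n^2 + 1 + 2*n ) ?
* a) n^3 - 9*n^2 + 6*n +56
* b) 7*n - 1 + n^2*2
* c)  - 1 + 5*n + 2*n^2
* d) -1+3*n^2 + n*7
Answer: b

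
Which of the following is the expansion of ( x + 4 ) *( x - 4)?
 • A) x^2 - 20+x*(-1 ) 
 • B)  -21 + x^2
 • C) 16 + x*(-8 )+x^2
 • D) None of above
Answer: D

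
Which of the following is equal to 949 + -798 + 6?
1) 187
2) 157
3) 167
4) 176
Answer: 2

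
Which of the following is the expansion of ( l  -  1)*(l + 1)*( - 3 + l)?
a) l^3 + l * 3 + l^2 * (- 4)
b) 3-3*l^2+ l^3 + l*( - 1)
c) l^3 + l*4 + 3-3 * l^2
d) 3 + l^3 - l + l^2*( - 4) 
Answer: b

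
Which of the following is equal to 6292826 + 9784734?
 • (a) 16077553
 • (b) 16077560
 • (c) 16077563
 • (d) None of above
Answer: b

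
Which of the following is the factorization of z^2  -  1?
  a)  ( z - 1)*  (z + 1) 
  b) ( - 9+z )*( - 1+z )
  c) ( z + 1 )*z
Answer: a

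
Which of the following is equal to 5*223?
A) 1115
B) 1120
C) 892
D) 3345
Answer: A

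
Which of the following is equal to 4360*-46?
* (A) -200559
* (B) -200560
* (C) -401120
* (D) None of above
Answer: B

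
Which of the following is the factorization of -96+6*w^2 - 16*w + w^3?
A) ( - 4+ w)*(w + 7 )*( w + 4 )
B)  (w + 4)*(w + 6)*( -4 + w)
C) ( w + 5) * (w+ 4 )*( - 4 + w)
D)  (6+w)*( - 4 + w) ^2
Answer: B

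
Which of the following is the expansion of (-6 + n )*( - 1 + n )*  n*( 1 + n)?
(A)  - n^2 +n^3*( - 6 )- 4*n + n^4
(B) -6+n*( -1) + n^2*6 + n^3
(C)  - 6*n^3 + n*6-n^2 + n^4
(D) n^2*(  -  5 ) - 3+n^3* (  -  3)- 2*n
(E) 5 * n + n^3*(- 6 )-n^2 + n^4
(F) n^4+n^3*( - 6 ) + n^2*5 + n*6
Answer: C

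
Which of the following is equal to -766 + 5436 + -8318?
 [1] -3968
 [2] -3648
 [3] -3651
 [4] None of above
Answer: 2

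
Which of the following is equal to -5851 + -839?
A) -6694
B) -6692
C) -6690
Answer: C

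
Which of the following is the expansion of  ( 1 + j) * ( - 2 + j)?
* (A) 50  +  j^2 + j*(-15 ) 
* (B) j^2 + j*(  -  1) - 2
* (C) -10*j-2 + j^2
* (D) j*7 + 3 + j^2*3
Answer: B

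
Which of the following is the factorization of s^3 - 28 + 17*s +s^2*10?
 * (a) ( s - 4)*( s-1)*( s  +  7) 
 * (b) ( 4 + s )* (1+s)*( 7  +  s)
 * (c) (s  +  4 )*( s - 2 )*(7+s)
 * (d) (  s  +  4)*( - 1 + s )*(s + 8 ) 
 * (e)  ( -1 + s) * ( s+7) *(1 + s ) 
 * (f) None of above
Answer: f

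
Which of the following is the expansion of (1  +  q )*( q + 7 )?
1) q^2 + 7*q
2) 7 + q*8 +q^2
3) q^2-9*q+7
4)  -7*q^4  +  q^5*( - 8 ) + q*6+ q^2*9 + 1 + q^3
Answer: 2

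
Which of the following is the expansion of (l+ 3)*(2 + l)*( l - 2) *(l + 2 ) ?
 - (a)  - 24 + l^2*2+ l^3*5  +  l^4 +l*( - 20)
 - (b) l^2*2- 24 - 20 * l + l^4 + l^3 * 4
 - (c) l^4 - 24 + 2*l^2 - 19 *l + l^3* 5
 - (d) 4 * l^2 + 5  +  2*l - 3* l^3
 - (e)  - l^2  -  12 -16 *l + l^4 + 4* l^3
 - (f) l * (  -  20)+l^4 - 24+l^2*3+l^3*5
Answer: a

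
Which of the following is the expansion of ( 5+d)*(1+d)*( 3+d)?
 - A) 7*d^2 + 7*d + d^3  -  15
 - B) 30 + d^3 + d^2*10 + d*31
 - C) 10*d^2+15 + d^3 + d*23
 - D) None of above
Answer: D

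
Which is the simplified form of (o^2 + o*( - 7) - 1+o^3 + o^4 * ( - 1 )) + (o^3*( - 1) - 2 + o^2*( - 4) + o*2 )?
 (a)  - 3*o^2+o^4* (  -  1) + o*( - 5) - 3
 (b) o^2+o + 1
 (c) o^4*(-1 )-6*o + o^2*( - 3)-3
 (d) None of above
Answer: a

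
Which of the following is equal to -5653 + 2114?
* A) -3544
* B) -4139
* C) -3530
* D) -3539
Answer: D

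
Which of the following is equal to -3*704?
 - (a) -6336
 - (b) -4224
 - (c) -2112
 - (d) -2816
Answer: c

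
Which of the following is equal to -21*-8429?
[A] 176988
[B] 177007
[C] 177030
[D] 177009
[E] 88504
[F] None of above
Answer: D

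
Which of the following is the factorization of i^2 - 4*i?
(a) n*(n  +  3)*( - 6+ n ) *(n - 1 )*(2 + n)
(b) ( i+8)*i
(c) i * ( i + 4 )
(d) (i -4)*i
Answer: d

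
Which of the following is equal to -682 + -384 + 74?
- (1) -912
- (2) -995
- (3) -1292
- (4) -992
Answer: 4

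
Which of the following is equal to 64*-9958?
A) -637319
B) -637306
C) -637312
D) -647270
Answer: C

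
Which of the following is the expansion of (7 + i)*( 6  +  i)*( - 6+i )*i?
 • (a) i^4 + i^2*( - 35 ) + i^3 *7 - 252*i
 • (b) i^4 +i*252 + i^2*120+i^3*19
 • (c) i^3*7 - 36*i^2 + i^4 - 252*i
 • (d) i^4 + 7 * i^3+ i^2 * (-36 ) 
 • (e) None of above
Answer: c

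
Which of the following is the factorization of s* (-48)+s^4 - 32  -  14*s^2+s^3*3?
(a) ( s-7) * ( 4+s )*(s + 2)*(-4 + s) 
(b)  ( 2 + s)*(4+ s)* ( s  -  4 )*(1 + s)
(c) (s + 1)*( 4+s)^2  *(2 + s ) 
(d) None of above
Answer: b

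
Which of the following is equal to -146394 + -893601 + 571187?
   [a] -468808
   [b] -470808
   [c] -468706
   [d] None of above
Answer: a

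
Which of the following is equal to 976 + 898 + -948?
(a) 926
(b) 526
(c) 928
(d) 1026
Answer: a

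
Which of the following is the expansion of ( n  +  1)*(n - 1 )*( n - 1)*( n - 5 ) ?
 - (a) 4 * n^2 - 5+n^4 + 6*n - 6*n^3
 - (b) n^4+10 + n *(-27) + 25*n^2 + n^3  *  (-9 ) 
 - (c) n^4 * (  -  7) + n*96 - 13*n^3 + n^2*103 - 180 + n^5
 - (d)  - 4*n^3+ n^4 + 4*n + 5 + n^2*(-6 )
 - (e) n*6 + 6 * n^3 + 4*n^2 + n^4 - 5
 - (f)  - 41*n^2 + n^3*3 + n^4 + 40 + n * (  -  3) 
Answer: a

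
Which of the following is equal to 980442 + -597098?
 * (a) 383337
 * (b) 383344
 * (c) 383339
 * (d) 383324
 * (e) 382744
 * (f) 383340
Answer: b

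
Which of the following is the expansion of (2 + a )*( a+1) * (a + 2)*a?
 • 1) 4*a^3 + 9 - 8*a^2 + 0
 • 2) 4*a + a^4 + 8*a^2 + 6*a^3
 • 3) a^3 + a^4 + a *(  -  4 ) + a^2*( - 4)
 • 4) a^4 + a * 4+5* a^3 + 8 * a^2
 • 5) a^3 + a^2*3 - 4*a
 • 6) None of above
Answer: 4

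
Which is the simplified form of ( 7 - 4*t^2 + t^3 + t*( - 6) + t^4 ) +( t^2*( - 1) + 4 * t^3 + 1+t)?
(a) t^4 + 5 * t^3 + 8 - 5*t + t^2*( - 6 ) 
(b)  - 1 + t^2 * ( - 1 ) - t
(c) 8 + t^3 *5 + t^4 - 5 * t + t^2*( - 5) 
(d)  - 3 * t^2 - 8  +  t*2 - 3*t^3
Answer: c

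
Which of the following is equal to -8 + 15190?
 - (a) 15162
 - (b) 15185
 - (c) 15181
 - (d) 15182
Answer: d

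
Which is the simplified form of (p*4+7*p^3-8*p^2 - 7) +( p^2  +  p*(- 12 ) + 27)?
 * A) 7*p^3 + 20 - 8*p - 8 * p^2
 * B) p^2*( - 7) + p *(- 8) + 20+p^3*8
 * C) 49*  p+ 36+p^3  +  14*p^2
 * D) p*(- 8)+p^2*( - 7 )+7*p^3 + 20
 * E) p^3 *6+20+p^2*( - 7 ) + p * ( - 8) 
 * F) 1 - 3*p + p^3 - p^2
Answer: D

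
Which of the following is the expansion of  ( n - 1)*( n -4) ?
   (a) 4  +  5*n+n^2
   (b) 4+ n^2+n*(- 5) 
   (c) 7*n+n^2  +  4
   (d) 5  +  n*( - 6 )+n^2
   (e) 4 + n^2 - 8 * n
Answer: b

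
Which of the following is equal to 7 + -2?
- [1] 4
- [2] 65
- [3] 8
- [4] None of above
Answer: 4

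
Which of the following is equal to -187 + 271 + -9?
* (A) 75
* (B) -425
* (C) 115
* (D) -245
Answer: A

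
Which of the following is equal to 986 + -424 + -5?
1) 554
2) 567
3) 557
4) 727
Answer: 3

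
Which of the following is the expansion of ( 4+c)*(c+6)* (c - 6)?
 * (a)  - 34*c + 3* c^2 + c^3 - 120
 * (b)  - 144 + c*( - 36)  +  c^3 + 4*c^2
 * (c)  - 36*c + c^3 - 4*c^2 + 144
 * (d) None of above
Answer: b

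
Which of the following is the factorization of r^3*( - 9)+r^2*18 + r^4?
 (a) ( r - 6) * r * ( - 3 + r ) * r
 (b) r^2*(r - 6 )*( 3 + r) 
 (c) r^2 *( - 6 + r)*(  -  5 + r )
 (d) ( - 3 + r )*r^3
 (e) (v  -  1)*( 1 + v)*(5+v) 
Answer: a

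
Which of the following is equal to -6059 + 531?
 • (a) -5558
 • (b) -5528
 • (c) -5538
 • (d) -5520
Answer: b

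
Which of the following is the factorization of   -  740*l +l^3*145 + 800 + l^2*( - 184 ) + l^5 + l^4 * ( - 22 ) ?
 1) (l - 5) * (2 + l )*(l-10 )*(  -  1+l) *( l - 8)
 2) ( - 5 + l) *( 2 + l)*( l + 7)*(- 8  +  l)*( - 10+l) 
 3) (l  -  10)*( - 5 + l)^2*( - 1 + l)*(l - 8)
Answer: 1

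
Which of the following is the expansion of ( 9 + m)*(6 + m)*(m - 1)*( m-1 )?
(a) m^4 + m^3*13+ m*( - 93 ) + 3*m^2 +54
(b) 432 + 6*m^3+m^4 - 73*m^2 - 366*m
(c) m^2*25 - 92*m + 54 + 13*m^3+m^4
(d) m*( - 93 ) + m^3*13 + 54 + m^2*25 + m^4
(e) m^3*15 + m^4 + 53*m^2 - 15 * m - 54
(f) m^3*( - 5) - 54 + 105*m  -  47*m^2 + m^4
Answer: d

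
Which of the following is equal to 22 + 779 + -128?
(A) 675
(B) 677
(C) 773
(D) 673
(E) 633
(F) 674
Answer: D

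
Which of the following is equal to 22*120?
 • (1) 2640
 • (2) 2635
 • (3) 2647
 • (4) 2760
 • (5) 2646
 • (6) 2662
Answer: 1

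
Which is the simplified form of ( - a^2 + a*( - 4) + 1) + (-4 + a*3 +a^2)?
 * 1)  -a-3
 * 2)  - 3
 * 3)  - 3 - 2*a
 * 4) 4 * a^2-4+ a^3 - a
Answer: 1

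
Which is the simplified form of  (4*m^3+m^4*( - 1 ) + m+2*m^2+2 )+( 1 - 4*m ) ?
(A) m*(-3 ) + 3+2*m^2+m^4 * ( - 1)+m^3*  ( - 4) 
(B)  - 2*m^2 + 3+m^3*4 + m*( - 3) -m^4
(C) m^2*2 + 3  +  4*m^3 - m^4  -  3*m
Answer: C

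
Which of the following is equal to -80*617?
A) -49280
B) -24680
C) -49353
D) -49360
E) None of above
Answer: D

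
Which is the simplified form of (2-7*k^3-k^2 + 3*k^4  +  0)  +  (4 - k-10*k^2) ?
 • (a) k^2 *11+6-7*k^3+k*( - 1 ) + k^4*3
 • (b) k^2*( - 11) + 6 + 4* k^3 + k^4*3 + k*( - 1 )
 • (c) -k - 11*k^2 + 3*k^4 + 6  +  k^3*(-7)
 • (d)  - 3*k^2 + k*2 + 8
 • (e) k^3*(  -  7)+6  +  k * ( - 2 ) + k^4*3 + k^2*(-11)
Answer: c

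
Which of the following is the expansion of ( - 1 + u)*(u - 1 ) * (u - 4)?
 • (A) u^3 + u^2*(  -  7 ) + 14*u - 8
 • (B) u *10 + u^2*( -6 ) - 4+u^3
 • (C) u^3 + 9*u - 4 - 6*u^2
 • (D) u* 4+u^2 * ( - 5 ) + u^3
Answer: C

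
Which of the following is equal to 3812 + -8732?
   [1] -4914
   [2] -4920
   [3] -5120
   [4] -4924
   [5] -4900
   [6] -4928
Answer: 2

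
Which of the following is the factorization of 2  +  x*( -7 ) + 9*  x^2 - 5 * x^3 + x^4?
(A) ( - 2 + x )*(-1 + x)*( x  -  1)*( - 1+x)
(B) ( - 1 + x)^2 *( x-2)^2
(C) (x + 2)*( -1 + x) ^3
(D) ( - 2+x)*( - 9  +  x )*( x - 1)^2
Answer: A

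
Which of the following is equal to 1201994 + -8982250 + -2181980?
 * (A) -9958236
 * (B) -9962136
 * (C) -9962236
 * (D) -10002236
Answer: C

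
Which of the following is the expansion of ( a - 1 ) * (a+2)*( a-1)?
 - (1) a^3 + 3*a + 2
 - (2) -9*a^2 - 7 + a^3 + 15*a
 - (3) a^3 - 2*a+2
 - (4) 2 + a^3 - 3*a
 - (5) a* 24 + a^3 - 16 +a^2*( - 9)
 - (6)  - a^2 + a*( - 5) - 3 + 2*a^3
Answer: 4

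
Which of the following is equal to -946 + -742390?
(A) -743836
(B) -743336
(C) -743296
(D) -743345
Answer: B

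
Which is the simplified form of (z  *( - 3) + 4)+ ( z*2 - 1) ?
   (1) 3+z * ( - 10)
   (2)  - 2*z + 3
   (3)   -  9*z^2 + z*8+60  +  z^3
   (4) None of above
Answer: 4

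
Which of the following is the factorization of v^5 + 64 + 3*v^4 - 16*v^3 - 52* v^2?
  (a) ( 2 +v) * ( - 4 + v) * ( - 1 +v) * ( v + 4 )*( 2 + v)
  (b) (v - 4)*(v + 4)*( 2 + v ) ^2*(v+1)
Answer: a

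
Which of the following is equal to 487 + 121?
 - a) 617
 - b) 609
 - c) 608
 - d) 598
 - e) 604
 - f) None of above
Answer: c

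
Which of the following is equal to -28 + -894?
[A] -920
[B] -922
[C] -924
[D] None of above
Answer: B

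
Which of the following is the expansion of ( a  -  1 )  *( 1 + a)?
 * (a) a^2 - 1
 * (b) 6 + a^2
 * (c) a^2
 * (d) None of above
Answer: a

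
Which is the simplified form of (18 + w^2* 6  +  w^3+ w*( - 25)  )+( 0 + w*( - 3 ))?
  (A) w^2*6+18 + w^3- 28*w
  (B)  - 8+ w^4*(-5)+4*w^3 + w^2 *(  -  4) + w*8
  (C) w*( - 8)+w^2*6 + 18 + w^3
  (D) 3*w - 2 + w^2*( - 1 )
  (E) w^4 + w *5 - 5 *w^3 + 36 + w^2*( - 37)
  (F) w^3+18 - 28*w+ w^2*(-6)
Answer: A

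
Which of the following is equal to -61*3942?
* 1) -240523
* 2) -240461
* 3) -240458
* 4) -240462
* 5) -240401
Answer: 4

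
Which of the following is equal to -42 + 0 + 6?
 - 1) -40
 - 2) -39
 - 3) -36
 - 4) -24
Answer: 3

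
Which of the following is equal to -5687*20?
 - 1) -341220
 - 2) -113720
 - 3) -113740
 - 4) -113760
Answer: 3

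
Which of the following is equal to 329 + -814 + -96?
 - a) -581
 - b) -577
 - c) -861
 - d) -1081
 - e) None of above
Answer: a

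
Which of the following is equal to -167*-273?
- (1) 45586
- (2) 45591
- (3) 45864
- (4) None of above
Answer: 2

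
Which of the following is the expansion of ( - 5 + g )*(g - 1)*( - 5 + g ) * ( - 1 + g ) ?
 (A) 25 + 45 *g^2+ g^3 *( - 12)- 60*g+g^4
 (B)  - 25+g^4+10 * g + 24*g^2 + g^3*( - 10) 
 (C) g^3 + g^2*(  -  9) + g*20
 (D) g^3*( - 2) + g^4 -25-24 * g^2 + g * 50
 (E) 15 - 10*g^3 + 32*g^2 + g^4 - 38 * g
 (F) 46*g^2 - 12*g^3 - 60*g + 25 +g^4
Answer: F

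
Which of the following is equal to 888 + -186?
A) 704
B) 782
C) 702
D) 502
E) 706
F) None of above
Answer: C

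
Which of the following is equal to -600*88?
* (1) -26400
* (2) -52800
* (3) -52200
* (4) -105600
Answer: 2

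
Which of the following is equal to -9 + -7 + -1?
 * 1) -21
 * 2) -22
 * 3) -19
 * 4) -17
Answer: 4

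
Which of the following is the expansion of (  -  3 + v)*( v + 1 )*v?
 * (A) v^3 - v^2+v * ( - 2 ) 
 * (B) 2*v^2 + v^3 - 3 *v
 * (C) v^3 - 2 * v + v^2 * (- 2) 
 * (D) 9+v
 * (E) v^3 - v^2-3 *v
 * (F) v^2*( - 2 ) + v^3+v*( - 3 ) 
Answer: F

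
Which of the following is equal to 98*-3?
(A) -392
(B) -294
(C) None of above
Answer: B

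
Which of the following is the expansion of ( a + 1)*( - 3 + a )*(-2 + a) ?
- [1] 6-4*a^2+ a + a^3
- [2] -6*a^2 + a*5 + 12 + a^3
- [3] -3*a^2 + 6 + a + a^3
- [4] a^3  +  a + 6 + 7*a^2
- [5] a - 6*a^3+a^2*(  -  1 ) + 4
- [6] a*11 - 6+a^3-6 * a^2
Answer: 1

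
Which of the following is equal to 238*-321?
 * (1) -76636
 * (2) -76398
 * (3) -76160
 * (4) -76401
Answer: 2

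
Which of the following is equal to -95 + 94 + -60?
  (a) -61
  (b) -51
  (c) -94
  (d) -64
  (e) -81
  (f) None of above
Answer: a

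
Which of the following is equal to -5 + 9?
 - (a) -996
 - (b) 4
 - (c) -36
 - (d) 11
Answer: b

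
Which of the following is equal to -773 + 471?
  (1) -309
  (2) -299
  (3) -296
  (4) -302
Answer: 4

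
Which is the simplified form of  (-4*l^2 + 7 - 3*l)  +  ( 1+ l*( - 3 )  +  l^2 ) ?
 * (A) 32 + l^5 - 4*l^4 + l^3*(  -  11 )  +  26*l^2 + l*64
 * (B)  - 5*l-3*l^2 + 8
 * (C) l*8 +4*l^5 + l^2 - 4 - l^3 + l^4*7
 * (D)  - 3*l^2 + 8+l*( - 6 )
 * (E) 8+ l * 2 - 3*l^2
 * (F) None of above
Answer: D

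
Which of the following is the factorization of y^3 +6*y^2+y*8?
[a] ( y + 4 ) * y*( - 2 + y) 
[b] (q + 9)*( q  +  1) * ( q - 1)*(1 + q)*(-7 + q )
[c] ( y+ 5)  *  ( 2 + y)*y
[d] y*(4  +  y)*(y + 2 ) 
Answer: d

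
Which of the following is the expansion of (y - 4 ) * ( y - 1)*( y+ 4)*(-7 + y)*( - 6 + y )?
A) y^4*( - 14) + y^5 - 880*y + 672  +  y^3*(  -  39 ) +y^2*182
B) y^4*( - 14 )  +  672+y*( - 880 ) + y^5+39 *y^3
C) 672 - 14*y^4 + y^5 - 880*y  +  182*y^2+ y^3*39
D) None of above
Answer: C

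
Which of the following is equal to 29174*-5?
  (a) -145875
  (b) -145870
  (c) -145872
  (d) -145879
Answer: b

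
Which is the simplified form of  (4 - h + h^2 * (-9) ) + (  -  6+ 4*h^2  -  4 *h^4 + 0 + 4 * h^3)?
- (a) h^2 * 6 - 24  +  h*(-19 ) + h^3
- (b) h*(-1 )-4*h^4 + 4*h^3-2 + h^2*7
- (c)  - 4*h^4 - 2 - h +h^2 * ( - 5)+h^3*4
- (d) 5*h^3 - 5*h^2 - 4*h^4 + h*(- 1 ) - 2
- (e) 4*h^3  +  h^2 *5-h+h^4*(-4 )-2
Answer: c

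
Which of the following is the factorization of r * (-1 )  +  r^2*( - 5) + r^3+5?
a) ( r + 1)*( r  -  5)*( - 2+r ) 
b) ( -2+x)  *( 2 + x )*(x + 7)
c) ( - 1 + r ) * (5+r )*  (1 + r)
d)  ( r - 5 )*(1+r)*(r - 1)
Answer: d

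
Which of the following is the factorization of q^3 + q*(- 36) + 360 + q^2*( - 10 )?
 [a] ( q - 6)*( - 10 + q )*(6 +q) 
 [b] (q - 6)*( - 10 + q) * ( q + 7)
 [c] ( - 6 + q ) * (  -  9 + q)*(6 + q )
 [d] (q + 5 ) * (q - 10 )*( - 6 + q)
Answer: a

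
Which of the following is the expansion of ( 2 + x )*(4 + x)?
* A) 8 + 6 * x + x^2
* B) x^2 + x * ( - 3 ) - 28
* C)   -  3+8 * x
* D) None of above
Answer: A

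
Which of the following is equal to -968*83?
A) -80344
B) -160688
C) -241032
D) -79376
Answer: A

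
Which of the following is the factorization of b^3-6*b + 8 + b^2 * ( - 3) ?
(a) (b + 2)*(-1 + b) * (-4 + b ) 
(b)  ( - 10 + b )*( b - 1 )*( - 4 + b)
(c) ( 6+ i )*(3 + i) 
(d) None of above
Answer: a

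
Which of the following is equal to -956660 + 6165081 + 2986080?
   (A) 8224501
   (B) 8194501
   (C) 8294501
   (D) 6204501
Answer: B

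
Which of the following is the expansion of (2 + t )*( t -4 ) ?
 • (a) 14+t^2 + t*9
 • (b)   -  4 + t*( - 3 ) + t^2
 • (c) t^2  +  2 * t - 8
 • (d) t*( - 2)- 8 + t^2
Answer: d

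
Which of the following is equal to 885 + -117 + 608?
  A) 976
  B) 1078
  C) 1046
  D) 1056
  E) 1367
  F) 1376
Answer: F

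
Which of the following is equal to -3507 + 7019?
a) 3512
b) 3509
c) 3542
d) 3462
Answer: a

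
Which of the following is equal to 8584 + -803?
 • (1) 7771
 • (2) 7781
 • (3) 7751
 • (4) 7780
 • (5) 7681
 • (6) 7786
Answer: 2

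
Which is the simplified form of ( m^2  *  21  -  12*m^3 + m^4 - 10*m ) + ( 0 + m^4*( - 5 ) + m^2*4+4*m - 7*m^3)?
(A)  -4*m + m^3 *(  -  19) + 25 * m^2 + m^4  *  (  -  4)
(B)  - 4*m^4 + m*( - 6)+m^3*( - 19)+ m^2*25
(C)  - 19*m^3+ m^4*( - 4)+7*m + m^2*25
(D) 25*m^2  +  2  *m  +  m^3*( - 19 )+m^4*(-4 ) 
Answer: B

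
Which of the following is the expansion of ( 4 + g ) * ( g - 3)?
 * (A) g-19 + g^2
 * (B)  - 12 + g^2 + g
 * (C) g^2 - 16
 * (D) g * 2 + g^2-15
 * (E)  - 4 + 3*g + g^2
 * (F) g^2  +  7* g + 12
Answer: B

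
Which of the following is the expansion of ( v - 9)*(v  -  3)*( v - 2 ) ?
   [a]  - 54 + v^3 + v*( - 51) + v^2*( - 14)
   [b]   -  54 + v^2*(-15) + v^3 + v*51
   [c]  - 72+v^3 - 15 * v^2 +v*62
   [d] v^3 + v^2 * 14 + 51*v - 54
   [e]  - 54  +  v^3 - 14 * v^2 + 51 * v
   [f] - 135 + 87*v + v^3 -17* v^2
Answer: e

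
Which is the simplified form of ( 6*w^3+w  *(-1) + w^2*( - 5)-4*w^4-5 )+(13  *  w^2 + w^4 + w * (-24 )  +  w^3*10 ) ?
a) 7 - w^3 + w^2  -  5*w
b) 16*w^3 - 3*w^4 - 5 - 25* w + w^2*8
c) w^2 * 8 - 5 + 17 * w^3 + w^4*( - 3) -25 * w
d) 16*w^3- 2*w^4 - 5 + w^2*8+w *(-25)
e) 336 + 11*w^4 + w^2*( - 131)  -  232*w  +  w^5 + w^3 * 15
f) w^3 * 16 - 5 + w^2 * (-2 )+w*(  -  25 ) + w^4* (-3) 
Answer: b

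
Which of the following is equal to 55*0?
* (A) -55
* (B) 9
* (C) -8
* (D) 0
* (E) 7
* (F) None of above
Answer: D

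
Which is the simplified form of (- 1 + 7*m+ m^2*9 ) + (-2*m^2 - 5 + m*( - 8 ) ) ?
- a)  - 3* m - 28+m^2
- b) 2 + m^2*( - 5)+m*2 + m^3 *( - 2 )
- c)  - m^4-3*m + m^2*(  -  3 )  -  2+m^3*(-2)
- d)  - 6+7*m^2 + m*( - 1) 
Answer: d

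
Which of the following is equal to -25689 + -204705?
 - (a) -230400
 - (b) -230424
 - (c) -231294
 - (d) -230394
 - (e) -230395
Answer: d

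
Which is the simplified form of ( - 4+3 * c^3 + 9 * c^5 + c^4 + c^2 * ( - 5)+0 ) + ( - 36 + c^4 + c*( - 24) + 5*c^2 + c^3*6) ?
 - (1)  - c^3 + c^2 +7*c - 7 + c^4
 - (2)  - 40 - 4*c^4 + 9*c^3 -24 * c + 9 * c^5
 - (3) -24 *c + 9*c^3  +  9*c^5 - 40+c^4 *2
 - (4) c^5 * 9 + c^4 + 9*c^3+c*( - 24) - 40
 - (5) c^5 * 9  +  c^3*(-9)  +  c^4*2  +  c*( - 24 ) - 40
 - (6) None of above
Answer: 3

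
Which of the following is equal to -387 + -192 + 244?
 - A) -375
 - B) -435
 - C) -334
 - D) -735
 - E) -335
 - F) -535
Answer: E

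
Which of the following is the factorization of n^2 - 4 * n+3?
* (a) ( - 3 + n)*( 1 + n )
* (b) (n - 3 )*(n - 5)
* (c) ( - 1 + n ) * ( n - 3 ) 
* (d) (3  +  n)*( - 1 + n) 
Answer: c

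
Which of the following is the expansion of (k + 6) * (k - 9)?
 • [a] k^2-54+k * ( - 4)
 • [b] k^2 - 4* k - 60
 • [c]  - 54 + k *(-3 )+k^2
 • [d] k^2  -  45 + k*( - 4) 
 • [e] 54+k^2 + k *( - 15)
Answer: c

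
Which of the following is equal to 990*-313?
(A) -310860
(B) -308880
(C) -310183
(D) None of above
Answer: D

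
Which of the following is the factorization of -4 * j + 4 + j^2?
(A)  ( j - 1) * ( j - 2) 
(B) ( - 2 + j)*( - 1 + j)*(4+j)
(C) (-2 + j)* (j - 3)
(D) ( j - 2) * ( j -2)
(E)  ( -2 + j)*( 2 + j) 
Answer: D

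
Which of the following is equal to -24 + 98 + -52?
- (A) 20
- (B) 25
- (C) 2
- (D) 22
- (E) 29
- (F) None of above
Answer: D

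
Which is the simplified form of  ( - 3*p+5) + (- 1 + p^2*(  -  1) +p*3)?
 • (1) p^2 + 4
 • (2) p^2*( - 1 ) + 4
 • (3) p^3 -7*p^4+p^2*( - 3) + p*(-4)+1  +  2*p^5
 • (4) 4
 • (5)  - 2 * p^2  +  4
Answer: 2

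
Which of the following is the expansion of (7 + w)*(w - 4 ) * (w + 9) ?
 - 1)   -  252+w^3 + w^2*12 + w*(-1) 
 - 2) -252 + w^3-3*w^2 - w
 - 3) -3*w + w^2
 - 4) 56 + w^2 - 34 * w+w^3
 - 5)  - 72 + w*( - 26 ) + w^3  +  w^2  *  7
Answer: 1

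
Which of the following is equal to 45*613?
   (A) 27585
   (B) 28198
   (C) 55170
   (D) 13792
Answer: A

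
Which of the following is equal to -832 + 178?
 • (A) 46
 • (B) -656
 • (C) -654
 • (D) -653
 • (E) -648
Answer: C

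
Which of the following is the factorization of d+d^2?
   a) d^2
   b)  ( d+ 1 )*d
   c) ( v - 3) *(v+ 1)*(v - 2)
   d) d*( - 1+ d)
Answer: b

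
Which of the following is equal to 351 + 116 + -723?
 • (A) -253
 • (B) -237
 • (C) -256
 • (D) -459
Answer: C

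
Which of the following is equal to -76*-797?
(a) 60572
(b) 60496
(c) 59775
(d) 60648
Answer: a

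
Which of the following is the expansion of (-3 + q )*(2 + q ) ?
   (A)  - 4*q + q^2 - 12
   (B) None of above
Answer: B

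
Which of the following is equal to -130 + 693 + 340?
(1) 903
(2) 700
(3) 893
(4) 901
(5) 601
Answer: 1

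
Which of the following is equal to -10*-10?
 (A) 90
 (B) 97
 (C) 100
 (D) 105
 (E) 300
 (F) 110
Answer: C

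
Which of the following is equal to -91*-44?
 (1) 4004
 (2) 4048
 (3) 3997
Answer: 1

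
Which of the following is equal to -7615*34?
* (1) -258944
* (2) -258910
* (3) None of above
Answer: 2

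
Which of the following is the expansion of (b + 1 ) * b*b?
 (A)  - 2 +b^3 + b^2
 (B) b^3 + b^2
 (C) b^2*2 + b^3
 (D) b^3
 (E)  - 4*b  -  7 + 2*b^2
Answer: B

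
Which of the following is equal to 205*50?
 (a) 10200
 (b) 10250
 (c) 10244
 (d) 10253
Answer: b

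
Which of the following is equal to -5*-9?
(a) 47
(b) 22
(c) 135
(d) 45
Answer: d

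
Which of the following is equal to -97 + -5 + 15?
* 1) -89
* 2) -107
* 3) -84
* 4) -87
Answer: 4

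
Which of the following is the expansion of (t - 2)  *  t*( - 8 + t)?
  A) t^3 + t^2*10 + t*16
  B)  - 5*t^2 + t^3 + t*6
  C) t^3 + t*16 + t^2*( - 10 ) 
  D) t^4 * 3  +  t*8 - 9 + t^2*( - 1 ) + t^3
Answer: C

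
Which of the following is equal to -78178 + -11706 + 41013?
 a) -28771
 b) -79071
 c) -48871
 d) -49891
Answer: c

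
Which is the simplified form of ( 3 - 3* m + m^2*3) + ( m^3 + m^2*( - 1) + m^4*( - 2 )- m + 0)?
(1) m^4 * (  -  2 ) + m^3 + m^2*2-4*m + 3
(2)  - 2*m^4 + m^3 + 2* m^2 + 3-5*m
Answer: 1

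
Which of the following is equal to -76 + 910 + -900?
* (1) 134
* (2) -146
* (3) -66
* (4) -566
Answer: 3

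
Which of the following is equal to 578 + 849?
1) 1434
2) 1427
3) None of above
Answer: 2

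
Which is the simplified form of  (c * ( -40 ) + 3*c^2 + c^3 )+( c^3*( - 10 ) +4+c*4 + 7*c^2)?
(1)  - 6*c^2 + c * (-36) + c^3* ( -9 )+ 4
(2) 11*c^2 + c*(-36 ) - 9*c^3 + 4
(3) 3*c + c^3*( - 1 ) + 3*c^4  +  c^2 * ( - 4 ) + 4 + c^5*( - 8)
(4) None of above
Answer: 4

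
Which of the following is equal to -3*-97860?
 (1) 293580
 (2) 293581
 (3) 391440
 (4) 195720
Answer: 1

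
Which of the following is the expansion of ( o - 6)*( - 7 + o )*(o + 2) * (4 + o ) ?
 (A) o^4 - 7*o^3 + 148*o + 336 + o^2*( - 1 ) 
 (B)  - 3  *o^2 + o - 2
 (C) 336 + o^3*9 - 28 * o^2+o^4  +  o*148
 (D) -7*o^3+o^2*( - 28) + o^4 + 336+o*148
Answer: D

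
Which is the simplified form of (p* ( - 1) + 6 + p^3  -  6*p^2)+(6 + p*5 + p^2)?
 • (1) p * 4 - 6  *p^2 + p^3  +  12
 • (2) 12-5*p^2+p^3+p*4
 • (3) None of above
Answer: 2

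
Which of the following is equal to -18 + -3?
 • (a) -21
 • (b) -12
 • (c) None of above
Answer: a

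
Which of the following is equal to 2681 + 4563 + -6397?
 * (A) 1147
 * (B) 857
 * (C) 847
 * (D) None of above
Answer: C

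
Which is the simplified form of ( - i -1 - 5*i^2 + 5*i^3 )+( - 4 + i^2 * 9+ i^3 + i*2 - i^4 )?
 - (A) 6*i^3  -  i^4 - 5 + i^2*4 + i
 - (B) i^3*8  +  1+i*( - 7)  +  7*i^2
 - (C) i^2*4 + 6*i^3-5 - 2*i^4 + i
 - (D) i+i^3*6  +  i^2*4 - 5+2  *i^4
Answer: A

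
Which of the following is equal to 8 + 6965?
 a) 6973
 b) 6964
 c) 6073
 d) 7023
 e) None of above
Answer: a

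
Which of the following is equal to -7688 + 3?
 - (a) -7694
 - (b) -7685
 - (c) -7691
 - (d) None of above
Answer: b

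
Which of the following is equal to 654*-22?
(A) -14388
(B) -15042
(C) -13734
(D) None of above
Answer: A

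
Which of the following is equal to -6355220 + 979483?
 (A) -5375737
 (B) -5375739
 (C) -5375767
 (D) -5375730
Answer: A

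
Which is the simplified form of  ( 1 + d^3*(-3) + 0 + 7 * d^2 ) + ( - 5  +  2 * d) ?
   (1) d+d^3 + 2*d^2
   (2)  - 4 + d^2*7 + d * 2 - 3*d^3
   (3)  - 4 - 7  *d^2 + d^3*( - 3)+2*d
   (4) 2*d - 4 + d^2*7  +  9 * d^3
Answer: 2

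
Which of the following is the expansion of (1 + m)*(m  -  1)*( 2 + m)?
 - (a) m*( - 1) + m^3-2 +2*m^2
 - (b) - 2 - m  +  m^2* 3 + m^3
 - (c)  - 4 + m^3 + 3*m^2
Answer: a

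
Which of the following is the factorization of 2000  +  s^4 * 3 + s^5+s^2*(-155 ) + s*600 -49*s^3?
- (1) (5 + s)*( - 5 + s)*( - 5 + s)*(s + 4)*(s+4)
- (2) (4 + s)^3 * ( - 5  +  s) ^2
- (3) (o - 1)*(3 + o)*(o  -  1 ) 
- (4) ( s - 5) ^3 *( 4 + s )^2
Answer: 1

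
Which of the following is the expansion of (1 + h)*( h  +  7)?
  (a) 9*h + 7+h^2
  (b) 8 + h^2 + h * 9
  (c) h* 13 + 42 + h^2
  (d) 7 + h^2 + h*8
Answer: d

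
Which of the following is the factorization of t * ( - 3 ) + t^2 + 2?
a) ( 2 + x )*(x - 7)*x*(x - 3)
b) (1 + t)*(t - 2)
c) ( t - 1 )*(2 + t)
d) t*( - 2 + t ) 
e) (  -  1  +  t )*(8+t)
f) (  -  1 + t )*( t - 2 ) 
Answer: f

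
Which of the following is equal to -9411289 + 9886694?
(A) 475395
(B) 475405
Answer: B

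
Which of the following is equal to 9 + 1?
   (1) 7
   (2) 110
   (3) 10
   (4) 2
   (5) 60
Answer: 3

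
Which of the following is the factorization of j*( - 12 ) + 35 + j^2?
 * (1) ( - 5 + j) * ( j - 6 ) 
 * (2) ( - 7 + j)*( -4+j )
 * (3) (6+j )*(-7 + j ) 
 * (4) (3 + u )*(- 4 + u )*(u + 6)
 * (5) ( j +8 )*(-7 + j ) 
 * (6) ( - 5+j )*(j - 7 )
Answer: 6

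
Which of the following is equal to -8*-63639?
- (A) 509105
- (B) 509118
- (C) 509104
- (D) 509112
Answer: D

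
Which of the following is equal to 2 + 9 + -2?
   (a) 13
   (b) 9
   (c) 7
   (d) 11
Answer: b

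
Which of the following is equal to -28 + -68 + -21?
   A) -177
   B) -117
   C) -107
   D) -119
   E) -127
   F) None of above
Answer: B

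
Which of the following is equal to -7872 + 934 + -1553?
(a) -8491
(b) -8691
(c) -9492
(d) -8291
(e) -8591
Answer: a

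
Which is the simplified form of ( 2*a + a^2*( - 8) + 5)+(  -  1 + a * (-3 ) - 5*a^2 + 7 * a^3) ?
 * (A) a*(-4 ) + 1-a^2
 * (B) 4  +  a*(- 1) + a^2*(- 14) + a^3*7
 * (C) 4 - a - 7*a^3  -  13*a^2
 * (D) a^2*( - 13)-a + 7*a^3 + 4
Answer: D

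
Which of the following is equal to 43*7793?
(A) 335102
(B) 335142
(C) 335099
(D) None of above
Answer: C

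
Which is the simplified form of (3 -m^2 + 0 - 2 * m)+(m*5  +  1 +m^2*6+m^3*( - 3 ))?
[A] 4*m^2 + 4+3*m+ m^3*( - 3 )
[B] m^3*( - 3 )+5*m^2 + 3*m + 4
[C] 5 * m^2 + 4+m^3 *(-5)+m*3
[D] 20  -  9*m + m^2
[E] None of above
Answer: B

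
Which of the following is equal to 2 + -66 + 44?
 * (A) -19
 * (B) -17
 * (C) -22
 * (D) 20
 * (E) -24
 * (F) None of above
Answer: F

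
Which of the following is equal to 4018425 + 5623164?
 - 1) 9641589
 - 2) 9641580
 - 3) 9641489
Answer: 1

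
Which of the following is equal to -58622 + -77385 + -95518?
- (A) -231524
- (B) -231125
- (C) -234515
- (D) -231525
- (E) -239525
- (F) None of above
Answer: D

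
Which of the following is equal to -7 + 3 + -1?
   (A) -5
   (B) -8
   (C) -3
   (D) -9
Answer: A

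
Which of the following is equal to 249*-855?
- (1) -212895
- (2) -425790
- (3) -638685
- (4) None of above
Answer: 1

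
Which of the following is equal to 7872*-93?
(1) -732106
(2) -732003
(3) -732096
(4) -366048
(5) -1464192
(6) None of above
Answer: 3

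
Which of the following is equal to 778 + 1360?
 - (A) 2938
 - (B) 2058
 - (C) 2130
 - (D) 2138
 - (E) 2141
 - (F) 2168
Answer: D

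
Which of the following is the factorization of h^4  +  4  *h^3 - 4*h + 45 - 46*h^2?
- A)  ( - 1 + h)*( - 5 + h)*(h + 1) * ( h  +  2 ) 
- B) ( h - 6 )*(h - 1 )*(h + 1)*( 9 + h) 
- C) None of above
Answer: C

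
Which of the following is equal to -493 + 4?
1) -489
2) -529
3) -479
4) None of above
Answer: 1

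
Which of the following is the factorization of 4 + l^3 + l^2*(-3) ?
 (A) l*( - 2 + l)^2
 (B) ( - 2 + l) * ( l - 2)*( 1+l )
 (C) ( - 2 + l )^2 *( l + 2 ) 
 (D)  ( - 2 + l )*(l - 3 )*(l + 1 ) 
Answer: B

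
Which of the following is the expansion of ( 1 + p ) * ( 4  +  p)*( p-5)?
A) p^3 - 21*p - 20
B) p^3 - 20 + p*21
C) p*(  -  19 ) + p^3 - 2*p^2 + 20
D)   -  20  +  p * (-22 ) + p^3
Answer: A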